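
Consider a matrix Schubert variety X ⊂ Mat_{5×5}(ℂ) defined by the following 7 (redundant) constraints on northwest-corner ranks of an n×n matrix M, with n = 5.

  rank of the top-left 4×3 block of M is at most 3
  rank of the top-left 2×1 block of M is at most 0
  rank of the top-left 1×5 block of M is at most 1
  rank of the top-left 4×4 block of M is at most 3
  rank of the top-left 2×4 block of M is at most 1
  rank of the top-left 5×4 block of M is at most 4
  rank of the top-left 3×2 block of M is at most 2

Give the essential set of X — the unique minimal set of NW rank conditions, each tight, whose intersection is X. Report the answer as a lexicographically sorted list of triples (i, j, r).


Recovering R(i,j) via the rank-extension bound from the 7 conditions:

  row 1: 0 1 1 1 1
  row 2: 0 1 1 1 2
  row 3: 1 2 2 2 3
  row 4: 1 2 3 3 4
  row 5: 1 2 3 4 5

giving w = (2, 5, 1, 3, 4) via Δ²R.

Fulton essential set (2 of the 4 Rothe cells):

[(2, 1, 0), (2, 4, 1)]


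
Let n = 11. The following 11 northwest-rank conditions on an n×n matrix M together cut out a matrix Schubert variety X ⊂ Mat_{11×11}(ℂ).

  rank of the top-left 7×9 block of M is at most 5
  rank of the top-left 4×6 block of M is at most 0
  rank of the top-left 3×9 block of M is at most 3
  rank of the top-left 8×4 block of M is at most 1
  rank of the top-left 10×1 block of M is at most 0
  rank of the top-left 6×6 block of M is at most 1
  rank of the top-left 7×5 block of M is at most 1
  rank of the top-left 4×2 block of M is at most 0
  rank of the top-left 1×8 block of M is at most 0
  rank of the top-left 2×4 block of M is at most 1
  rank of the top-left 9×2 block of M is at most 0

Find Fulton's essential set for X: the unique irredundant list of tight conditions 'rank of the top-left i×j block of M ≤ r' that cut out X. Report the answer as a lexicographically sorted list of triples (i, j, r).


The tightest implied rank at each (i,j), from the 11 conditions:

  0  0  0  0  0  0  0  0  1  1  1
  0  0  0  0  0  0  1  1  2  2  2
  0  0  0  0  0  0  1  2  3  3  3
  0  0  0  0  0  0  1  2  3  4  4
  0  0  1  1  1  1  2  3  4  5  5
  0  0  1  1  1  1  2  3  4  5  6
  0  0  1  1  1  2  3  4  5  6  7
  0  0  1  1  2  3  4  5  6  7  8
  0  0  1  2  3  4  5  6  7  8  9
  0  1  2  3  4  5  6  7  8  9  10
  1  2  3  4  5  6  7  8  9  10  11

the unique w with this rank table is (9, 7, 8, 10, 3, 11, 6, 5, 4, 2, 1).

D(w) has 43 cells with 7 SE-corners; essential set:

[(1, 8, 0), (4, 6, 0), (6, 6, 1), (7, 5, 1), (8, 4, 1), (9, 2, 0), (10, 1, 0)]


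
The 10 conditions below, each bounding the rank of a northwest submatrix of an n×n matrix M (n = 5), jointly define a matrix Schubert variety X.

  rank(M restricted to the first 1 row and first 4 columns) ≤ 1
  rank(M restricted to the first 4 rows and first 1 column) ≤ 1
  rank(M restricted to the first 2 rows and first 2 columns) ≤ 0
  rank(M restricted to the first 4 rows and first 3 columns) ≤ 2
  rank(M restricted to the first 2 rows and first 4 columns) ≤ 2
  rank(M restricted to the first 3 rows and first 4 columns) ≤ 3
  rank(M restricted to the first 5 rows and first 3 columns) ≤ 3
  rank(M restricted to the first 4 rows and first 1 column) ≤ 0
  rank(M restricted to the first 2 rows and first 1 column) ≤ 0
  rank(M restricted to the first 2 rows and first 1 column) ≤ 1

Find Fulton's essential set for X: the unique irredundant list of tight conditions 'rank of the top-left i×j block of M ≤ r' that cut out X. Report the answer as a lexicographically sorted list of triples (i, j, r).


The tightest implied rank at each (i,j), from the 10 conditions:

  0, 0, 1, 1, 1
  0, 0, 1, 2, 2
  0, 1, 2, 3, 3
  0, 1, 2, 3, 4
  1, 2, 3, 4, 5

the unique w with this rank table is (3, 4, 2, 5, 1).

2 SE-corners of the 6-cell Rothe diagram give Ess(w):

[(2, 2, 0), (4, 1, 0)]


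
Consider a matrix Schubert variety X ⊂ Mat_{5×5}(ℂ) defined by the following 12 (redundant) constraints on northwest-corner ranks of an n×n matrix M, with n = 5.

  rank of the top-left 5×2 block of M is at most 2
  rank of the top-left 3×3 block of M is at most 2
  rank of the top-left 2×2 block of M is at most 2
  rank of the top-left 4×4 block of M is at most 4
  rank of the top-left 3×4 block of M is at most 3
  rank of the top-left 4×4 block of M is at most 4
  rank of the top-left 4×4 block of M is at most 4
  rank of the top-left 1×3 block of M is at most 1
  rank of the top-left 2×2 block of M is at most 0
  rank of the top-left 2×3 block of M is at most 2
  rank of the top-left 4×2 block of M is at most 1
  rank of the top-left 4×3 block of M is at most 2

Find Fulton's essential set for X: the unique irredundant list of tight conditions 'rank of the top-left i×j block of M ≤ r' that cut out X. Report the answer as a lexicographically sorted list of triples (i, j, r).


Propagating the 12 rank bounds to every northwest block:

  0 0 1 1 1
  0 0 1 2 2
  1 1 2 3 3
  1 1 2 3 4
  1 2 3 4 5

reading off 1-entries of Δ²R: w = (3, 4, 1, 5, 2).

Rothe diagram D(w) (5 cells), 2 SE-corners (essential conditions):

[(2, 2, 0), (4, 2, 1)]


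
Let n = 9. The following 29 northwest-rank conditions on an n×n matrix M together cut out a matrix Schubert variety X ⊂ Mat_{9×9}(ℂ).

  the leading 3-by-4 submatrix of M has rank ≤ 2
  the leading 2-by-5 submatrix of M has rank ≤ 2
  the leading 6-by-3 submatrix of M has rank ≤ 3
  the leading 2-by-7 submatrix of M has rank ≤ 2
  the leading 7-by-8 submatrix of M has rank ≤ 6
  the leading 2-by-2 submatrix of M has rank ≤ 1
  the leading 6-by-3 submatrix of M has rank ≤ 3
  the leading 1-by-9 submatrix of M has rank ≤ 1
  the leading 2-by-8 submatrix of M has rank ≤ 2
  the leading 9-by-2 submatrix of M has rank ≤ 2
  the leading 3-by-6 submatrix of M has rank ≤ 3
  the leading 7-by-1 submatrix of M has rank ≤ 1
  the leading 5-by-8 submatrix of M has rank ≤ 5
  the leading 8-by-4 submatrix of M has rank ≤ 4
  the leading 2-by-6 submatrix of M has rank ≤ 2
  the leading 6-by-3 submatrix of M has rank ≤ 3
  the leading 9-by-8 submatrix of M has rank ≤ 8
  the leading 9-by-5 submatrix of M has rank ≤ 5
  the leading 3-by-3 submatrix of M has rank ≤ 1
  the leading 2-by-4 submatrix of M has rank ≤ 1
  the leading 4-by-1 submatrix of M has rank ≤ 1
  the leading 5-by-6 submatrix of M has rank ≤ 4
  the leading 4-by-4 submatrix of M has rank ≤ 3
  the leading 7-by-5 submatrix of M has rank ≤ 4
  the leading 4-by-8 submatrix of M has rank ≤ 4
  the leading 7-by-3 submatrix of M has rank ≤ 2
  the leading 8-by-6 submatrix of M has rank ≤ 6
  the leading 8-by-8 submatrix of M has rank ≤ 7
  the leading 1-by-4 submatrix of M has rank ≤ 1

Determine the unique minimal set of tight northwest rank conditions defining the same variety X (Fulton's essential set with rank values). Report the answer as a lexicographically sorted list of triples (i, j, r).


Recovering R(i,j) via the rank-extension bound from the 29 conditions:

  row 1: 1  1  1  1  1  1  1  1  1
  row 2: 1  1  1  1  2  2  2  2  2
  row 3: 1  1  1  2  3  3  3  3  3
  row 4: 1  2  2  3  4  4  4  4  4
  row 5: 1  2  2  3  4  4  5  5  5
  row 6: 1  2  2  3  4  5  6  6  6
  row 7: 1  2  2  3  4  5  6  6  7
  row 8: 1  2  3  4  5  6  7  7  8
  row 9: 1  2  3  4  5  6  7  8  9

second differences of R give the permutation w = (1, 5, 4, 2, 7, 6, 9, 3, 8).

Rothe diagram D(w) (10 cells), 5 SE-corners (essential conditions):

[(2, 4, 1), (3, 3, 1), (5, 6, 4), (7, 3, 2), (7, 8, 6)]


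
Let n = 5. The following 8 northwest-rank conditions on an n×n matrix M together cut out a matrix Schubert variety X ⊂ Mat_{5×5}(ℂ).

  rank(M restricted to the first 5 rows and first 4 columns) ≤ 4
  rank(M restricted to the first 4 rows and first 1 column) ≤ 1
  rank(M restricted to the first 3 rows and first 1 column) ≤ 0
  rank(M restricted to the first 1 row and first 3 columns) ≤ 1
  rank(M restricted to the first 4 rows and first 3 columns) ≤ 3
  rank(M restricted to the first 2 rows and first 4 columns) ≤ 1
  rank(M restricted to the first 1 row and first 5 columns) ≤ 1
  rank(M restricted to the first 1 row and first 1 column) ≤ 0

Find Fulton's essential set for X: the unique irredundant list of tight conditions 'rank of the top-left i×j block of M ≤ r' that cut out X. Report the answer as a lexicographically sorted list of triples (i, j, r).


Propagating the 8 rank bounds to every northwest block:

  i=1: 0  1  1  1  1
  i=2: 0  1  1  1  2
  i=3: 0  1  2  2  3
  i=4: 1  2  3  3  4
  i=5: 1  2  3  4  5

so w = (2, 5, 3, 1, 4).

ℓ(w)=5; the 2 essential cells (i,j,r):

[(2, 4, 1), (3, 1, 0)]


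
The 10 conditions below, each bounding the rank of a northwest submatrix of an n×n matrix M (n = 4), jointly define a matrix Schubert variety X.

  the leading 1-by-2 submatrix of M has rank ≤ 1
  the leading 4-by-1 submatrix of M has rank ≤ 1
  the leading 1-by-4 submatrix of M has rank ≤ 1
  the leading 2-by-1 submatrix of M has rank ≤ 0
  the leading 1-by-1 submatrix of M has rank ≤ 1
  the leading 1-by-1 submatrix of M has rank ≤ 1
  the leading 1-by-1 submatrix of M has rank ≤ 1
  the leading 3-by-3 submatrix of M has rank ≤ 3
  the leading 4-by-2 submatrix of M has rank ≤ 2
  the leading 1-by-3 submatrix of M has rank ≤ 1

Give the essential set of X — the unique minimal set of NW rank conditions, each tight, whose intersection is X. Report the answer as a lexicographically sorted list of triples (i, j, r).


The tightest implied rank at each (i,j), from the 10 conditions:

  row 1: 0, 1, 1, 1
  row 2: 0, 1, 2, 2
  row 3: 1, 2, 3, 3
  row 4: 1, 2, 3, 4

the unique w with this rank table is (2, 3, 1, 4).

Fulton essential set (1 of the 2 Rothe cells):

[(2, 1, 0)]


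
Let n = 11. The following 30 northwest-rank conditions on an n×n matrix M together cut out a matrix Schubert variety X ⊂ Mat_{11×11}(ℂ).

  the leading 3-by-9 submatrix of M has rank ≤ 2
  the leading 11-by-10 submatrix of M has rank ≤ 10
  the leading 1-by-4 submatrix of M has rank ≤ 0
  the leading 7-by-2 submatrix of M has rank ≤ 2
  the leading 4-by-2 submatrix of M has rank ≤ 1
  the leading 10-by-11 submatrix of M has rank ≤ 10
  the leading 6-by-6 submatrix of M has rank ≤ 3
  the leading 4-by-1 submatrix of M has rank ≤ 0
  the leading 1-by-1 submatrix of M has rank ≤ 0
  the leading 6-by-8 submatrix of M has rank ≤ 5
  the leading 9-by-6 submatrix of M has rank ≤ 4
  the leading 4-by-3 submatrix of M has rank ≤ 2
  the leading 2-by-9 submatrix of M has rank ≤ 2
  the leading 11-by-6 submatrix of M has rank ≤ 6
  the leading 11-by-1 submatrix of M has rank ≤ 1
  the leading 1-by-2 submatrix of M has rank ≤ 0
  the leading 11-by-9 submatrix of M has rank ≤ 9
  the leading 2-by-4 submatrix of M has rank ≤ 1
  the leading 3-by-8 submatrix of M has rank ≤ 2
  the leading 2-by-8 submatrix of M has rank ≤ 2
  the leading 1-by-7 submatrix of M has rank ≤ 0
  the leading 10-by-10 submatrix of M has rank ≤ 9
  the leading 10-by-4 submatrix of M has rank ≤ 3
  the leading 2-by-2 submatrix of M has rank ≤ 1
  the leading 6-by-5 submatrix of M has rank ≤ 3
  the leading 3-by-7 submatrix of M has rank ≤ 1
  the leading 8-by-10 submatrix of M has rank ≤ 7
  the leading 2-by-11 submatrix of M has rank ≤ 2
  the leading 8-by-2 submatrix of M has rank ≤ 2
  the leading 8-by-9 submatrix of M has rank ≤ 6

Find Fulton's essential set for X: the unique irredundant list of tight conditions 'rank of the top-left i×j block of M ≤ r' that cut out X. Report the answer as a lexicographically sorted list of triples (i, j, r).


Computing R[i][j] = min implied NW-rank bound (n=11, 30 conditions):

  0, 0, 0, 0, 0, 0, 0, 1, 1, 1, 1
  0, 1, 1, 1, 1, 1, 1, 2, 2, 2, 2
  0, 1, 1, 1, 1, 1, 1, 2, 2, 3, 3
  0, 1, 2, 2, 2, 2, 2, 3, 3, 4, 4
  1, 2, 3, 3, 3, 3, 3, 4, 4, 5, 5
  1, 2, 3, 3, 3, 3, 4, 5, 5, 6, 6
  1, 2, 3, 3, 4, 4, 5, 6, 6, 7, 7
  1, 2, 3, 3, 4, 4, 5, 6, 6, 7, 8
  1, 2, 3, 3, 4, 4, 5, 6, 7, 8, 9
  1, 2, 3, 3, 4, 5, 6, 7, 8, 9, 10
  1, 2, 3, 4, 5, 6, 7, 8, 9, 10, 11

hence w(1..11) = (8, 2, 10, 3, 1, 7, 5, 11, 9, 6, 4).

Fulton essential set (8 of the 26 Rothe cells):

[(1, 7, 0), (3, 7, 1), (3, 9, 2), (4, 1, 0), (6, 6, 3), (8, 9, 6), (9, 6, 4), (10, 4, 3)]


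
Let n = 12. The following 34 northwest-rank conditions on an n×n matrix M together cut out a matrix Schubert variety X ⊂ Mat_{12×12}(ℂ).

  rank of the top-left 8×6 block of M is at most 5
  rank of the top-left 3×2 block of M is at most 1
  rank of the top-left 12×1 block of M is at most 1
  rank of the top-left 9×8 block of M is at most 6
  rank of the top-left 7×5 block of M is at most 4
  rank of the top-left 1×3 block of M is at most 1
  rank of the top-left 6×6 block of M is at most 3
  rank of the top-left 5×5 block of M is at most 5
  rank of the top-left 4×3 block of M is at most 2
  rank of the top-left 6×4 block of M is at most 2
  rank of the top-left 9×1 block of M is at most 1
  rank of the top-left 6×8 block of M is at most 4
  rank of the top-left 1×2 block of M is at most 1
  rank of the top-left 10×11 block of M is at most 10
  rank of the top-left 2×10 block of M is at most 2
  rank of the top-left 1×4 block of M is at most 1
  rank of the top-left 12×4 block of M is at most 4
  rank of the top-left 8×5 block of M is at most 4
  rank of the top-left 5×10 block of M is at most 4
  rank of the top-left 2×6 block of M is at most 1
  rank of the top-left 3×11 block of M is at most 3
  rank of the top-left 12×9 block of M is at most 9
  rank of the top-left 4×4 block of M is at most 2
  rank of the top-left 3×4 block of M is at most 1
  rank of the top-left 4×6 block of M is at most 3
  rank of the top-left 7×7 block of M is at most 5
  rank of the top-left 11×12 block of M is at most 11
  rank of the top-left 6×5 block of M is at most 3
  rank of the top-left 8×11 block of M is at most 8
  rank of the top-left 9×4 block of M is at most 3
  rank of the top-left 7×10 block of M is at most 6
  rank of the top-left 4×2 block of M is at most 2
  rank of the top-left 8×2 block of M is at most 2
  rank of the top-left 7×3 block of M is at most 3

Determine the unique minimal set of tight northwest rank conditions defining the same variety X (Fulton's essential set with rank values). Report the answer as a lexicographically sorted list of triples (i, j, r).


Propagating the 34 rank bounds to every northwest block:

  row 1: 1, 1, 1, 1, 1, 1, 1, 1, 1, 1, 1, 1
  row 2: 1, 1, 1, 1, 1, 1, 2, 2, 2, 2, 2, 2
  row 3: 1, 1, 1, 1, 2, 2, 3, 3, 3, 3, 3, 3
  row 4: 1, 2, 2, 2, 3, 3, 4, 4, 4, 4, 4, 4
  row 5: 1, 2, 2, 2, 3, 3, 4, 4, 4, 4, 5, 5
  row 6: 1, 2, 2, 2, 3, 3, 4, 4, 5, 5, 6, 6
  row 7: 1, 2, 3, 3, 4, 4, 5, 5, 6, 6, 7, 7
  row 8: 1, 2, 3, 3, 4, 5, 6, 6, 7, 7, 8, 8
  row 9: 1, 2, 3, 3, 4, 5, 6, 6, 7, 8, 9, 9
  row 10: 1, 2, 3, 4, 5, 6, 7, 7, 8, 9, 10, 10
  row 11: 1, 2, 3, 4, 5, 6, 7, 8, 9, 10, 11, 11
  row 12: 1, 2, 3, 4, 5, 6, 7, 8, 9, 10, 11, 12

hence w(1..12) = (1, 7, 5, 2, 11, 9, 3, 6, 10, 4, 8, 12).

Rothe diagram D(w) (21 cells), 8 SE-corners (essential conditions):

[(2, 6, 1), (3, 4, 1), (5, 10, 4), (6, 4, 2), (6, 6, 3), (6, 8, 4), (9, 4, 3), (9, 8, 6)]


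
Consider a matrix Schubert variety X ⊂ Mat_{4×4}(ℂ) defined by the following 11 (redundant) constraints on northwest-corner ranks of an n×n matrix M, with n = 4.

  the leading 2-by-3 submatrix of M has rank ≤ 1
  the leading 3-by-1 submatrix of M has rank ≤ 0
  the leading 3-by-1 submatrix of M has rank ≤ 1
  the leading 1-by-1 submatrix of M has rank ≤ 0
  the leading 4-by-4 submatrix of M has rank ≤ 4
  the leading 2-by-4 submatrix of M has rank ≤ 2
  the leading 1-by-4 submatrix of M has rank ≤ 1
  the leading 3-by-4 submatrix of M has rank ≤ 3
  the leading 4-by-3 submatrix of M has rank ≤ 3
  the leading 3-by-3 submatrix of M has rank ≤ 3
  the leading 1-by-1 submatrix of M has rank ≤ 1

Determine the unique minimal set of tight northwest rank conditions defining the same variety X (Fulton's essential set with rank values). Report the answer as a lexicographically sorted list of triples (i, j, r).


Recovering R(i,j) via the rank-extension bound from the 11 conditions:

  row 1: 0, 1, 1, 1
  row 2: 0, 1, 1, 2
  row 3: 0, 1, 2, 3
  row 4: 1, 2, 3, 4

giving w = (2, 4, 3, 1) via Δ²R.

Fulton essential set (2 of the 4 Rothe cells):

[(2, 3, 1), (3, 1, 0)]


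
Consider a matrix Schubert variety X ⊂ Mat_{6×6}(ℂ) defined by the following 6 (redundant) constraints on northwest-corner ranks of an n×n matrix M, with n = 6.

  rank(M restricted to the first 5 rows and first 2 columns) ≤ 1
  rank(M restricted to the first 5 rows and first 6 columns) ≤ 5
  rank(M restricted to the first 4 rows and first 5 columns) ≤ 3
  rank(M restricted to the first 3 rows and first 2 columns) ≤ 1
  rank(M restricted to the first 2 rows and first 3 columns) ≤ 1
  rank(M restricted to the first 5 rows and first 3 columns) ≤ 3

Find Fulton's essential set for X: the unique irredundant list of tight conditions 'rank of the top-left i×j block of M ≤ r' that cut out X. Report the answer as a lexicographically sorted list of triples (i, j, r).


Recovering R(i,j) via the rank-extension bound from the 6 conditions:

  row 1: 1 | 1 | 1 | 1 | 1 | 1
  row 2: 1 | 1 | 1 | 2 | 2 | 2
  row 3: 1 | 1 | 2 | 3 | 3 | 3
  row 4: 1 | 1 | 2 | 3 | 3 | 4
  row 5: 1 | 1 | 2 | 3 | 4 | 5
  row 6: 1 | 2 | 3 | 4 | 5 | 6

giving w = (1, 4, 3, 6, 5, 2) via Δ²R.

Fulton essential set (3 of the 6 Rothe cells):

[(2, 3, 1), (4, 5, 3), (5, 2, 1)]


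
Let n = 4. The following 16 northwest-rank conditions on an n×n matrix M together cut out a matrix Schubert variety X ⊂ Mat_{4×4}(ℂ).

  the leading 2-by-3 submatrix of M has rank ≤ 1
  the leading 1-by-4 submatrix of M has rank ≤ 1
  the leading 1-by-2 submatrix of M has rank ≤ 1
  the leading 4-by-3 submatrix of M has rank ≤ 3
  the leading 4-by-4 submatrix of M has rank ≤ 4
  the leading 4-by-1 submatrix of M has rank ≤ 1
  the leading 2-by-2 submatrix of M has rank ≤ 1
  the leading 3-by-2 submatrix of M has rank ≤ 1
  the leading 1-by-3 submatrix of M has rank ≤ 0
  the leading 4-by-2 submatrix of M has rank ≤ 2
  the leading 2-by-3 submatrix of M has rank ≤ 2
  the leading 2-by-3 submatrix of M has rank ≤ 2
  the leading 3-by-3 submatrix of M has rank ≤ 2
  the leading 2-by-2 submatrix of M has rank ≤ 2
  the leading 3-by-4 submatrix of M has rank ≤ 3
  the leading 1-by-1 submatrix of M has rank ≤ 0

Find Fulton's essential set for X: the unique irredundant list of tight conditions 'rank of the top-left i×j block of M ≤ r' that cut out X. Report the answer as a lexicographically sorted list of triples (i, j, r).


Recovering R(i,j) via the rank-extension bound from the 16 conditions:

  0 0 0 1
  1 1 1 2
  1 1 2 3
  1 2 3 4

the unique w with this rank table is (4, 1, 3, 2).

|D(w)|=4, |Ess(w)|=2:

[(1, 3, 0), (3, 2, 1)]


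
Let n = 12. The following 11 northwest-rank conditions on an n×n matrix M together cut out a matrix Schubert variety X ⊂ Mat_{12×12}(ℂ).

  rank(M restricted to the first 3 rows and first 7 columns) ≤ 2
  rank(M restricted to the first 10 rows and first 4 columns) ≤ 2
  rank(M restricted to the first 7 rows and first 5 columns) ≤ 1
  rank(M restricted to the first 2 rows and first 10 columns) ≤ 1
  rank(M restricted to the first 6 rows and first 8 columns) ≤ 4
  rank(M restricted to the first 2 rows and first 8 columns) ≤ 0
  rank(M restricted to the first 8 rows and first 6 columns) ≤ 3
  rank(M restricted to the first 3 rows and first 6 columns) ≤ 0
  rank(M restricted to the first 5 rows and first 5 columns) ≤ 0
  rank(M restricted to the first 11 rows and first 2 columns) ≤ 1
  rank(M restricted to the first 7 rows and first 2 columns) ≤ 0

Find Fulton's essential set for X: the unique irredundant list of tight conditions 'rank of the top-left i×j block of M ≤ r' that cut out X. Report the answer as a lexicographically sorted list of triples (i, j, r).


Recovering R(i,j) via the rank-extension bound from the 11 conditions:

  i=1: 0  0  0  0  0  0  0  0  1  1  1  1
  i=2: 0  0  0  0  0  0  0  0  1  1  2  2
  i=3: 0  0  0  0  0  0  1  1  2  2  3  3
  i=4: 0  0  0  0  0  1  2  2  3  3  4  4
  i=5: 0  0  0  0  0  1  2  3  4  4  5  5
  i=6: 0  0  1  1  1  2  3  4  5  5  6  6
  i=7: 0  0  1  1  1  2  3  4  5  6  7  7
  i=8: 1  1  2  2  2  3  4  5  6  7  8  8
  i=9: 1  1  2  2  3  4  5  6  7  8  9  9
  i=10: 1  1  2  2  3  4  5  6  7  8  9  10
  i=11: 1  1  2  3  4  5  6  7  8  9  10  11
  i=12: 1  2  3  4  5  6  7  8  9  10  11  12

reading off 1-entries of Δ²R: w = (9, 11, 7, 6, 8, 3, 10, 1, 5, 12, 4, 2).

ℓ(w)=44; the 8 essential cells (i,j,r):

[(2, 8, 0), (2, 10, 1), (3, 6, 0), (5, 5, 0), (7, 2, 0), (7, 5, 1), (10, 4, 2), (11, 2, 1)]


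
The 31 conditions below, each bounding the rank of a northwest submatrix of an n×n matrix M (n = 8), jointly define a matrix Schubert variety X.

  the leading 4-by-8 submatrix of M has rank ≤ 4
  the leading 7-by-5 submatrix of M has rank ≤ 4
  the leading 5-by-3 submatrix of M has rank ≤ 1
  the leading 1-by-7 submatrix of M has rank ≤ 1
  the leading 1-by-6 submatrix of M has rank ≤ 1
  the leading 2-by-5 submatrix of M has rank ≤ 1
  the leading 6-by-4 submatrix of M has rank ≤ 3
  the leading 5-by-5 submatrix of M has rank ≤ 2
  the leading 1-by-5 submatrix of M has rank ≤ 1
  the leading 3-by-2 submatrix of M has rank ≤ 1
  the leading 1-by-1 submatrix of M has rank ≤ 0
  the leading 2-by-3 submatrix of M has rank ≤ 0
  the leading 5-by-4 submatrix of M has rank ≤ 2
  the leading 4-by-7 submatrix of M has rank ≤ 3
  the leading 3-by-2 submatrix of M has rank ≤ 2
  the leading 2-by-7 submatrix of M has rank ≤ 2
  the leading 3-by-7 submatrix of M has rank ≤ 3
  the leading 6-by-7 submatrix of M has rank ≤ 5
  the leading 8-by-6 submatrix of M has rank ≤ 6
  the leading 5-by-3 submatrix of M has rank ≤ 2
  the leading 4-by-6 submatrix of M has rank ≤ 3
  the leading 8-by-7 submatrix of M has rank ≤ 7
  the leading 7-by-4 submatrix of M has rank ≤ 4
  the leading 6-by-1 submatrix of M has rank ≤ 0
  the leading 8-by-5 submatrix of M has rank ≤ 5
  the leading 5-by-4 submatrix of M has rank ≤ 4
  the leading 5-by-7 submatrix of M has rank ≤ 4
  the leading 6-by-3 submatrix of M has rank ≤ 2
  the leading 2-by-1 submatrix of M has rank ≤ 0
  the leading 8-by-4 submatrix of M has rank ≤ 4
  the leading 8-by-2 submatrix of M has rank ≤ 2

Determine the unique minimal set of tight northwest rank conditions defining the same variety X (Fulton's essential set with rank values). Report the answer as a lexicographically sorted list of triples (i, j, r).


Computing R[i][j] = min implied NW-rank bound (n=8, 31 conditions):

  row 1: 0 0 0 1 1 1 1 1
  row 2: 0 0 0 1 1 2 2 2
  row 3: 0 1 1 2 2 3 3 3
  row 4: 0 1 1 2 2 3 3 4
  row 5: 0 1 1 2 2 3 4 5
  row 6: 0 1 2 3 3 4 5 6
  row 7: 1 2 3 4 4 5 6 7
  row 8: 1 2 3 4 5 6 7 8

reading off 1-entries of Δ²R: w = (4, 6, 2, 8, 7, 3, 1, 5).

ℓ(w)=16; the 6 essential cells (i,j,r):

[(2, 3, 0), (2, 5, 1), (4, 7, 3), (5, 3, 1), (5, 5, 2), (6, 1, 0)]


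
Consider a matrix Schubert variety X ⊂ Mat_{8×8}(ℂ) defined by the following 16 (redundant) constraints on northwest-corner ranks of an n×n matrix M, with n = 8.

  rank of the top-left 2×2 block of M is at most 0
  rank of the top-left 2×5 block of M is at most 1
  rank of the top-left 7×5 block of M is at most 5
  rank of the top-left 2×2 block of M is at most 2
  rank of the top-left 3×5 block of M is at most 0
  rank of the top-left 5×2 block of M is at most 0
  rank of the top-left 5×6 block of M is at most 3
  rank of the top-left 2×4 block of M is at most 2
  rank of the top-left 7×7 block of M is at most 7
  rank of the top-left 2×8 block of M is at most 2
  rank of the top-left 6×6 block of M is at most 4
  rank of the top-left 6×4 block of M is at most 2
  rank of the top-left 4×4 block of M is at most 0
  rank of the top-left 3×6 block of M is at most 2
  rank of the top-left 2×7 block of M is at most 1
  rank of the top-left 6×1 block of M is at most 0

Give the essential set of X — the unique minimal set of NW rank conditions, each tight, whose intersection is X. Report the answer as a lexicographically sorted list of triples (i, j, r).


Reconstructing r_w from the 16 given conditions:

  0 | 0 | 0 | 0 | 0 | 1 | 1 | 1
  0 | 0 | 0 | 0 | 0 | 1 | 1 | 2
  0 | 0 | 0 | 0 | 0 | 1 | 2 | 3
  0 | 0 | 0 | 0 | 1 | 2 | 3 | 4
  0 | 0 | 1 | 1 | 2 | 3 | 4 | 5
  0 | 1 | 2 | 2 | 3 | 4 | 5 | 6
  1 | 2 | 3 | 3 | 4 | 5 | 6 | 7
  1 | 2 | 3 | 4 | 5 | 6 | 7 | 8

so w = (6, 8, 7, 5, 3, 2, 1, 4).

|D(w)|=23, |Ess(w)|=5:

[(2, 7, 1), (3, 5, 0), (4, 4, 0), (5, 2, 0), (6, 1, 0)]


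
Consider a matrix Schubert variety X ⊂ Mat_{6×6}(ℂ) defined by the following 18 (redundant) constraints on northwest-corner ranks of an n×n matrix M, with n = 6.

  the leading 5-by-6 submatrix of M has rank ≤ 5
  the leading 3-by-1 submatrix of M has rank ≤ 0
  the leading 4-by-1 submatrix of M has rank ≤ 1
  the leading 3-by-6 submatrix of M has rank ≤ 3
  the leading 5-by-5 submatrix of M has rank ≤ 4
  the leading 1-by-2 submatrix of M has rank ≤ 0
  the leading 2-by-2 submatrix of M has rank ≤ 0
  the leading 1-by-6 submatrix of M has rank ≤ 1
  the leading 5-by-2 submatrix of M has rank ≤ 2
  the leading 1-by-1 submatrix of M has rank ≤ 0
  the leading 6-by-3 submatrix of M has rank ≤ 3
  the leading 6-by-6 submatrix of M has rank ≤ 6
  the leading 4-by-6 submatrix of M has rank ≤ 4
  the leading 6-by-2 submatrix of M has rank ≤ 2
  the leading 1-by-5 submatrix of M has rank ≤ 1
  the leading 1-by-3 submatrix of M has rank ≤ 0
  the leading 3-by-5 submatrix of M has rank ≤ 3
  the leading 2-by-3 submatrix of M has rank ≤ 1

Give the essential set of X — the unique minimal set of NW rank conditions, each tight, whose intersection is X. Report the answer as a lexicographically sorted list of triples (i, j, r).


Propagating the 18 rank bounds to every northwest block:

  R[1]: 0 0 0 1 1 1
  R[2]: 0 0 1 2 2 2
  R[3]: 0 1 2 3 3 3
  R[4]: 1 2 3 4 4 4
  R[5]: 1 2 3 4 4 5
  R[6]: 1 2 3 4 5 6

so w = (4, 3, 2, 1, 6, 5).

Fulton essential set (4 of the 7 Rothe cells):

[(1, 3, 0), (2, 2, 0), (3, 1, 0), (5, 5, 4)]


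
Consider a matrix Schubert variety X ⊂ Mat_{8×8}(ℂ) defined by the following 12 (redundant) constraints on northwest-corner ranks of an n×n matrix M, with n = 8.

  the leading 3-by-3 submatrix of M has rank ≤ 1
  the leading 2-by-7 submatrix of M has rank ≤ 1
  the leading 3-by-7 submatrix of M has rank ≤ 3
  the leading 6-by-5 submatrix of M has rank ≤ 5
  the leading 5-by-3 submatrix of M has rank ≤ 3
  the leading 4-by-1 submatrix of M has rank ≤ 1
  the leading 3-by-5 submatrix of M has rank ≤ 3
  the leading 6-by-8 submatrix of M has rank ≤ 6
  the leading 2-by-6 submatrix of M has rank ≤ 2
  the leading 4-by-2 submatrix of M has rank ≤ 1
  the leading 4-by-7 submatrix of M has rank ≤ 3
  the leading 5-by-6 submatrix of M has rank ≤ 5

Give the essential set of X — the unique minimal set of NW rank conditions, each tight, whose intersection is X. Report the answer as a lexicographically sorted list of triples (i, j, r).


Reconstructing r_w from the 12 given conditions:

  1 | 1 | 1 | 1 | 1 | 1 | 1 | 1
  1 | 1 | 1 | 1 | 1 | 1 | 1 | 2
  1 | 1 | 1 | 2 | 2 | 2 | 2 | 3
  1 | 1 | 2 | 3 | 3 | 3 | 3 | 4
  1 | 2 | 3 | 4 | 4 | 4 | 4 | 5
  1 | 2 | 3 | 4 | 5 | 5 | 5 | 6
  1 | 2 | 3 | 4 | 5 | 6 | 6 | 7
  1 | 2 | 3 | 4 | 5 | 6 | 7 | 8

the unique w with this rank table is (1, 8, 4, 3, 2, 5, 6, 7).

D(w) has 9 cells with 3 SE-corners; essential set:

[(2, 7, 1), (3, 3, 1), (4, 2, 1)]


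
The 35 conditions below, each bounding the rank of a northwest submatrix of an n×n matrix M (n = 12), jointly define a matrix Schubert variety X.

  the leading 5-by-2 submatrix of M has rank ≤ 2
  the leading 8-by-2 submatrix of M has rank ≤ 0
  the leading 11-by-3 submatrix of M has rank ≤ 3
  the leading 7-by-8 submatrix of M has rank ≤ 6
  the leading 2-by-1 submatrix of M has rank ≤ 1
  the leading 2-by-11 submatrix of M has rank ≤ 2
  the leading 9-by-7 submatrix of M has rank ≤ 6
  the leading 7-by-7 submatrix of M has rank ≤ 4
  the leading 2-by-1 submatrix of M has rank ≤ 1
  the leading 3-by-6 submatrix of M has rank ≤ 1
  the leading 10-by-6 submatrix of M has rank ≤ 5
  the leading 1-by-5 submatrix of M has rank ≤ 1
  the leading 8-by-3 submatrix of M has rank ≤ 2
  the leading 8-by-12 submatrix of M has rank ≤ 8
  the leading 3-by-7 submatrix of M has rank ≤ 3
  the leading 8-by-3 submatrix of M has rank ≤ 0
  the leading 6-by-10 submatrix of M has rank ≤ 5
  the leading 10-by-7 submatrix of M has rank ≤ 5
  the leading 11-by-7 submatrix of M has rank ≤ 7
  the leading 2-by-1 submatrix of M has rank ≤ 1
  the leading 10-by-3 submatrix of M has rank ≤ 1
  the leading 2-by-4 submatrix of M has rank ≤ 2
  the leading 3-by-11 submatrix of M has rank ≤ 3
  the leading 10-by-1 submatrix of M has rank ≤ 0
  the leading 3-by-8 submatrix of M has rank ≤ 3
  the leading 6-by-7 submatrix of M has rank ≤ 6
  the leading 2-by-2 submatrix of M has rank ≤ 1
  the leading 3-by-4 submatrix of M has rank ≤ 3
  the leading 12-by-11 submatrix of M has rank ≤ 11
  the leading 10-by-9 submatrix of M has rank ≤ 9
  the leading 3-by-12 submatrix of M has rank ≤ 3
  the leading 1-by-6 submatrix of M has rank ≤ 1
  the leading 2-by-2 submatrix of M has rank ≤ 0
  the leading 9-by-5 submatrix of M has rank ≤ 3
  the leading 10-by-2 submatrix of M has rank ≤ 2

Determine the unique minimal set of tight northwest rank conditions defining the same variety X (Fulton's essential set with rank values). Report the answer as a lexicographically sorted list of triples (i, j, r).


Computing R[i][j] = min implied NW-rank bound (n=12, 35 conditions):

  row 1: 0 | 0 | 0 | 1 | 1 | 1 | 1 | 1 | 1 | 1 | 1 | 1
  row 2: 0 | 0 | 0 | 1 | 1 | 1 | 2 | 2 | 2 | 2 | 2 | 2
  row 3: 0 | 0 | 0 | 1 | 1 | 1 | 2 | 3 | 3 | 3 | 3 | 3
  row 4: 0 | 0 | 0 | 1 | 2 | 2 | 3 | 4 | 4 | 4 | 4 | 4
  row 5: 0 | 0 | 0 | 1 | 2 | 3 | 4 | 5 | 5 | 5 | 5 | 5
  row 6: 0 | 0 | 0 | 1 | 2 | 3 | 4 | 5 | 5 | 5 | 6 | 6
  row 7: 0 | 0 | 0 | 1 | 2 | 3 | 4 | 5 | 6 | 6 | 7 | 7
  row 8: 0 | 0 | 0 | 1 | 2 | 3 | 4 | 5 | 6 | 7 | 8 | 8
  row 9: 0 | 1 | 1 | 2 | 3 | 4 | 5 | 6 | 7 | 8 | 9 | 9
  row 10: 0 | 1 | 1 | 2 | 3 | 4 | 5 | 6 | 7 | 8 | 9 | 10
  row 11: 1 | 2 | 2 | 3 | 4 | 5 | 6 | 7 | 8 | 9 | 10 | 11
  row 12: 1 | 2 | 3 | 4 | 5 | 6 | 7 | 8 | 9 | 10 | 11 | 12

reading off 1-entries of Δ²R: w = (4, 7, 8, 5, 6, 11, 9, 10, 2, 12, 1, 3).

Rothe diagram D(w) (33 cells), 5 SE-corners (essential conditions):

[(3, 6, 1), (6, 10, 5), (8, 3, 0), (10, 1, 0), (10, 3, 1)]


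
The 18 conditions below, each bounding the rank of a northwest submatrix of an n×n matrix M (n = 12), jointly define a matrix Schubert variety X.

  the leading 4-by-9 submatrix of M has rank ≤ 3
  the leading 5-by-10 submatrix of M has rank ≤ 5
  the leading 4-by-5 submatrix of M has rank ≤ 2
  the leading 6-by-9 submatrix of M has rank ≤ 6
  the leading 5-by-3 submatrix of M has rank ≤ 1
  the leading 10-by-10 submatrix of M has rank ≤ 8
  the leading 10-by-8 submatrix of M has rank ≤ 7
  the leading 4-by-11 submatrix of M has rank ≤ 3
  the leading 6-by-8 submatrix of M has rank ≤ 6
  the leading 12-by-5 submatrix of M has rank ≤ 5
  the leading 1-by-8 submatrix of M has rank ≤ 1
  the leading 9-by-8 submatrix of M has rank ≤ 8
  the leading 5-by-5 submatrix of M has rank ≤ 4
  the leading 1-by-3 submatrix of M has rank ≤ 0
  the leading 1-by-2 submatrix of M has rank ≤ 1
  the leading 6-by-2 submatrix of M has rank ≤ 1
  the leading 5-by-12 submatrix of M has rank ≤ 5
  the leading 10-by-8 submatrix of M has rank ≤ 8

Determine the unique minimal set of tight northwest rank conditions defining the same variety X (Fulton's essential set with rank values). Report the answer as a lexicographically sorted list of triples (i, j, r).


Computing R[i][j] = min implied NW-rank bound (n=12, 18 conditions):

  0 | 0 | 0 | 1 | 1 | 1 | 1 | 1 | 1 | 1 | 1 | 1
  1 | 1 | 1 | 2 | 2 | 2 | 2 | 2 | 2 | 2 | 2 | 2
  1 | 1 | 1 | 2 | 2 | 3 | 3 | 3 | 3 | 3 | 3 | 3
  1 | 1 | 1 | 2 | 2 | 3 | 3 | 3 | 3 | 3 | 3 | 4
  1 | 1 | 1 | 2 | 3 | 4 | 4 | 4 | 4 | 4 | 4 | 5
  1 | 1 | 2 | 3 | 4 | 5 | 5 | 5 | 5 | 5 | 5 | 6
  1 | 2 | 3 | 4 | 5 | 6 | 6 | 6 | 6 | 6 | 6 | 7
  1 | 2 | 3 | 4 | 5 | 6 | 7 | 7 | 7 | 7 | 7 | 8
  1 | 2 | 3 | 4 | 5 | 6 | 7 | 7 | 8 | 8 | 8 | 9
  1 | 2 | 3 | 4 | 5 | 6 | 7 | 7 | 8 | 8 | 9 | 10
  1 | 2 | 3 | 4 | 5 | 6 | 7 | 8 | 9 | 9 | 10 | 11
  1 | 2 | 3 | 4 | 5 | 6 | 7 | 8 | 9 | 10 | 11 | 12

hence w(1..12) = (4, 1, 6, 12, 5, 3, 2, 7, 9, 11, 8, 10).

D(w) has 20 cells with 7 SE-corners; essential set:

[(1, 3, 0), (4, 5, 2), (4, 11, 3), (5, 3, 1), (6, 2, 1), (10, 8, 7), (10, 10, 8)]


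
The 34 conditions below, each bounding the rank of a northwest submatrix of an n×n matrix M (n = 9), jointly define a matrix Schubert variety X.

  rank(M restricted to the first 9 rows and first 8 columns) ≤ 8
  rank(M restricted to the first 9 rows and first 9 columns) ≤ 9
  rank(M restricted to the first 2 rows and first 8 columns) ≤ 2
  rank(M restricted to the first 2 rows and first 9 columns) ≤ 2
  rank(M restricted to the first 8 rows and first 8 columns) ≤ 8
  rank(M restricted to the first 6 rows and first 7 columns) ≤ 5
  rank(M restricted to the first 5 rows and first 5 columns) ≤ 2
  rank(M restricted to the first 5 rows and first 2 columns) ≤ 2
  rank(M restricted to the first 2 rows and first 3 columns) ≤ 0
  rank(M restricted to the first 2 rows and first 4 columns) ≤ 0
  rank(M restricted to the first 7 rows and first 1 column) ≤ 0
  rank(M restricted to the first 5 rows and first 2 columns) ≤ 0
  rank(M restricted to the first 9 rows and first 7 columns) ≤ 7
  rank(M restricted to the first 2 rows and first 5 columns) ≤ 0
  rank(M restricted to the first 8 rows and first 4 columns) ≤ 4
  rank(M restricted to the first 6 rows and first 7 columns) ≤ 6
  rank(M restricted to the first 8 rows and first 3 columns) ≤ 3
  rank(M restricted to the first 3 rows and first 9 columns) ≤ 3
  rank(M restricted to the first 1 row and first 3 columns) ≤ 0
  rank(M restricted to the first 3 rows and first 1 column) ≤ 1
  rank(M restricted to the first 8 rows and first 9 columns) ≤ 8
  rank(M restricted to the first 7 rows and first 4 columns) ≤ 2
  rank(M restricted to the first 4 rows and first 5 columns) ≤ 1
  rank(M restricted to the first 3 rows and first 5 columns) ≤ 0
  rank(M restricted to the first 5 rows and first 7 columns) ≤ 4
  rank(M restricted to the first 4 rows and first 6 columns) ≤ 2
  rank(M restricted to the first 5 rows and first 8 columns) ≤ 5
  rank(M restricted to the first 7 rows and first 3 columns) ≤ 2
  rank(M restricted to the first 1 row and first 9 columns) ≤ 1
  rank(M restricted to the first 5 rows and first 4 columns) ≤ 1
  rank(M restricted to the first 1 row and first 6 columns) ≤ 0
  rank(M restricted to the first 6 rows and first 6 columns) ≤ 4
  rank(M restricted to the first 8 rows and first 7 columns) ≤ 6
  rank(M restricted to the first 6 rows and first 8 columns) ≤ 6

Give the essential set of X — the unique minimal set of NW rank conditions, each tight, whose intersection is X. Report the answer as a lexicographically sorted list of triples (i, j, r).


Rank table r_w(9×9) implied by the 34 constraints:

  row 1: 0 0 0 0 0 0 1 1 1
  row 2: 0 0 0 0 0 1 2 2 2
  row 3: 0 0 0 0 0 1 2 3 3
  row 4: 0 0 1 1 1 2 3 4 4
  row 5: 0 0 1 1 2 3 4 5 5
  row 6: 0 1 2 2 3 4 5 6 6
  row 7: 0 1 2 2 3 4 5 6 7
  row 8: 1 2 3 3 4 5 6 7 8
  row 9: 1 2 3 4 5 6 7 8 9

giving w = (7, 6, 8, 3, 5, 2, 9, 1, 4) via Δ²R.

Fulton essential set (6 of the 24 Rothe cells):

[(1, 6, 0), (3, 5, 0), (5, 2, 0), (5, 4, 1), (7, 1, 0), (7, 4, 2)]


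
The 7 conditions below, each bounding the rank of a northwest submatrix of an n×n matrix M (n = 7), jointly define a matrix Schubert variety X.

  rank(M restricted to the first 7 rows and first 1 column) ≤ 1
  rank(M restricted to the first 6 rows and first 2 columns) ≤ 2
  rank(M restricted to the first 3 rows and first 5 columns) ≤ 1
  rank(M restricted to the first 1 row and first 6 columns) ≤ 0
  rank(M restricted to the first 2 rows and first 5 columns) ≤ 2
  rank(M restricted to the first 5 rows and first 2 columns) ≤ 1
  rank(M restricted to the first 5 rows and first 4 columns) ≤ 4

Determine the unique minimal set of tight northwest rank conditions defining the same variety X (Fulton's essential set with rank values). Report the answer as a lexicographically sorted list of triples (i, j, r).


Recovering R(i,j) via the rank-extension bound from the 7 conditions:

  row 1: 0  0  0  0  0  0  1
  row 2: 1  1  1  1  1  1  2
  row 3: 1  1  1  1  1  2  3
  row 4: 1  1  2  2  2  3  4
  row 5: 1  1  2  3  3  4  5
  row 6: 1  2  3  4  4  5  6
  row 7: 1  2  3  4  5  6  7

so w = (7, 1, 6, 3, 4, 2, 5).

3 SE-corners of the 12-cell Rothe diagram give Ess(w):

[(1, 6, 0), (3, 5, 1), (5, 2, 1)]


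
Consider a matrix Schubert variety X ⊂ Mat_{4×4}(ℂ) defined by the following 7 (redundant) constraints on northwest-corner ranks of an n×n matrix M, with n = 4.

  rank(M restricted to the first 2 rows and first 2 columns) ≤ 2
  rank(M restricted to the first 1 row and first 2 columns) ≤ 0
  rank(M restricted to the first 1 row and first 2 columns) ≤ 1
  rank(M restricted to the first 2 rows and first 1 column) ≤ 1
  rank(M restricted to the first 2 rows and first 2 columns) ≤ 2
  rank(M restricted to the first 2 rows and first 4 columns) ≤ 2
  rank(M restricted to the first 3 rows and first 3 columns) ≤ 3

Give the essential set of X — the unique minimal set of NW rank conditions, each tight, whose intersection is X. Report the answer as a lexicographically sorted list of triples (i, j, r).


The tightest implied rank at each (i,j), from the 7 conditions:

  row 1: 0 | 0 | 1 | 1
  row 2: 1 | 1 | 2 | 2
  row 3: 1 | 2 | 3 | 3
  row 4: 1 | 2 | 3 | 4

the unique w with this rank table is (3, 1, 2, 4).

Rothe diagram D(w) (2 cells), 1 SE-corner (essential condition):

[(1, 2, 0)]


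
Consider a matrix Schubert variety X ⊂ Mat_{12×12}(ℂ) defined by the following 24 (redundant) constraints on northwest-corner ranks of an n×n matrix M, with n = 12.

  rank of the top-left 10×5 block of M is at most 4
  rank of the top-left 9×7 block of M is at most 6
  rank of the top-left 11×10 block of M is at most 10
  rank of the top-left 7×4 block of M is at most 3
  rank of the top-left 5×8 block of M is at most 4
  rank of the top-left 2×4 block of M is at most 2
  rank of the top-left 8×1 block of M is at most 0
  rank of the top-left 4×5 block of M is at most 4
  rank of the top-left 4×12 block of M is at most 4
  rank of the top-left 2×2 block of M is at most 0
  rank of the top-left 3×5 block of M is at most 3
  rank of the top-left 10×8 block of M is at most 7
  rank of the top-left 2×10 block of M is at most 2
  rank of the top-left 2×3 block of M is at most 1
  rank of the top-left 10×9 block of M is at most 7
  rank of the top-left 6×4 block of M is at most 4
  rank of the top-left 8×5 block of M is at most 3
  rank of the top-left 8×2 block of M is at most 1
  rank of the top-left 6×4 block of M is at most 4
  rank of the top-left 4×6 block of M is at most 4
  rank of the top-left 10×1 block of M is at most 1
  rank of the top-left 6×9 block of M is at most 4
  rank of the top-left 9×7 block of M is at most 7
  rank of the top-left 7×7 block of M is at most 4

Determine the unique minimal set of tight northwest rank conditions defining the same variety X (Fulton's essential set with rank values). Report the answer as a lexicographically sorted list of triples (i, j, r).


Recovering R(i,j) via the rank-extension bound from the 24 conditions:

  0  0  1  1  1  1  1  1  1  1  1  1
  0  0  1  2  2  2  2  2  2  2  2  2
  0  1  2  3  3  3  3  3  3  3  3  3
  0  1  2  3  3  4  4  4  4  4  4  4
  0  1  2  3  3  4  4  4  4  5  5  5
  0  1  2  3  3  4  4  4  4  5  6  6
  0  1  2  3  3  4  4  5  5  6  7  7
  0  1  2  3  3  4  5  6  6  7  8  8
  1  2  3  4  4  5  6  7  7  8  9  9
  1  2  3  4  4  5  6  7  7  8  9  10
  1  2  3  4  5  6  7  8  8  9  10  11
  1  2  3  4  5  6  7  8  9  10  11  12

hence w(1..12) = (3, 4, 2, 6, 10, 11, 8, 7, 1, 12, 5, 9).

D(w) has 24 cells with 7 SE-corners; essential set:

[(2, 2, 0), (6, 9, 4), (7, 7, 4), (8, 1, 0), (8, 5, 3), (10, 5, 4), (10, 9, 7)]
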